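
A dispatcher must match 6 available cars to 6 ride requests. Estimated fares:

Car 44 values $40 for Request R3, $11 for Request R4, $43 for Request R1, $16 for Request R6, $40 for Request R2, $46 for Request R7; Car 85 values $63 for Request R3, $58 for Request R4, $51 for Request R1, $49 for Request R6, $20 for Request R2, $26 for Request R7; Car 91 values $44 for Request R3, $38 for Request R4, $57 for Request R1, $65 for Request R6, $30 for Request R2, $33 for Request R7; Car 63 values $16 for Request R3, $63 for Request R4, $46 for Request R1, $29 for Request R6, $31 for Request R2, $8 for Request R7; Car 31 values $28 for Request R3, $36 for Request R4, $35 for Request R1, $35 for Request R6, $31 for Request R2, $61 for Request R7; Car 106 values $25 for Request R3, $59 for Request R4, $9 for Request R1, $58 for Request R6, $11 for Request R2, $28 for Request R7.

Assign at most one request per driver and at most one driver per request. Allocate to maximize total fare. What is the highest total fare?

Optimal: Car 44→Request R2 ($40), Car 85→Request R3 ($63), Car 91→Request R1 ($57), Car 63→Request R4 ($63), Car 31→Request R7 ($61), Car 106→Request R6 ($58) — total 40+63+57+63+61+58 = $342.
No other one-to-one assignment exceeds $342.

Maximum total: $342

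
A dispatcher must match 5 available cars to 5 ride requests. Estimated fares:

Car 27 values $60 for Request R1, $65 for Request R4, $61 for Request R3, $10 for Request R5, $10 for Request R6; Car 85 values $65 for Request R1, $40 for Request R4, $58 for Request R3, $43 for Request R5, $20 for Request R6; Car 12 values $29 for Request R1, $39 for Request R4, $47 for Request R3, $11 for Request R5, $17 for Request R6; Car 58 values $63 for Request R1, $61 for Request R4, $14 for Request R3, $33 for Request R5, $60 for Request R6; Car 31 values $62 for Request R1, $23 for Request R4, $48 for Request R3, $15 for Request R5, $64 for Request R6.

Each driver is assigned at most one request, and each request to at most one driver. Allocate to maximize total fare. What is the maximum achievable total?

Maximum total: $282

Optimal: Car 27→Request R4 ($65), Car 85→Request R5 ($43), Car 12→Request R3 ($47), Car 58→Request R1 ($63), Car 31→Request R6 ($64) — total 65+43+47+63+64 = $282.
Row-greedy (each driver in turn takes its best remaining request) gives $252, worse by 30.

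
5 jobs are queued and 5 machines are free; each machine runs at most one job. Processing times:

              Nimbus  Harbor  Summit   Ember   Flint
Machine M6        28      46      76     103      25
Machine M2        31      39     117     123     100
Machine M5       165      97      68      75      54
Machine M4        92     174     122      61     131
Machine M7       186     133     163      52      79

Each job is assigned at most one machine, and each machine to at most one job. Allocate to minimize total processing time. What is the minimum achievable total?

Minimum total: 275 min

Optimal: Nimbus→Machine M6 (28 min), Harbor→Machine M2 (39 min), Summit→Machine M5 (68 min), Ember→Machine M4 (61 min), Flint→Machine M7 (79 min) — total 28+39+68+61+79 = 275 min.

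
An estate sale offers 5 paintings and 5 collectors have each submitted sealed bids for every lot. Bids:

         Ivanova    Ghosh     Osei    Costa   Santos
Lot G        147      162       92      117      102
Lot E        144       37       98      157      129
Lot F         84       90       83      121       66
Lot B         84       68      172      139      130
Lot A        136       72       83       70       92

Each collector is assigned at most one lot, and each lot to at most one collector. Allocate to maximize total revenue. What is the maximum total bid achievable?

Maximum total: $720

This is a one-to-one assignment (maximum-weight bipartite matching).
Optimal: Ivanova→Lot A ($136), Ghosh→Lot G ($162), Osei→Lot B ($172), Costa→Lot F ($121), Santos→Lot E ($129) — total 136+162+172+121+129 = $720.
Column-greedy (each lot in turn goes to its best remaining collector) gives $667, worse by 53.
Next-best assignment: Ivanova→Lot A, Ghosh→Lot G, Osei→Lot B, Costa→Lot E, Santos→Lot F = $693.
Every other assignment is strictly worse.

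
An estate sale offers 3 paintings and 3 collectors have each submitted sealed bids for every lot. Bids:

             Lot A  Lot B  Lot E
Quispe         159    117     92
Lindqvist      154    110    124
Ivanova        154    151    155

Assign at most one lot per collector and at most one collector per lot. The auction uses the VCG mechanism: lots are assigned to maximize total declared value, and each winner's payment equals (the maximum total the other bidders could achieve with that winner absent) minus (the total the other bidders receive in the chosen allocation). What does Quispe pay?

Quispe pays $34.

Efficient allocation: Quispe→Lot A ($159), Lindqvist→Lot E ($124), Ivanova→Lot B ($151); total welfare W = $434.
Quispe receives Lot A at value $159, so the others get W − 159 = $275.
Without Quispe: best allocation of the remaining 2 bidders over all 3 lots is Lindqvist→Lot A ($154), Ivanova→Lot E ($155), total $309.
VCG payment = (others' best without Quispe) − (others' welfare with Quispe) = 309 − 275 = $34.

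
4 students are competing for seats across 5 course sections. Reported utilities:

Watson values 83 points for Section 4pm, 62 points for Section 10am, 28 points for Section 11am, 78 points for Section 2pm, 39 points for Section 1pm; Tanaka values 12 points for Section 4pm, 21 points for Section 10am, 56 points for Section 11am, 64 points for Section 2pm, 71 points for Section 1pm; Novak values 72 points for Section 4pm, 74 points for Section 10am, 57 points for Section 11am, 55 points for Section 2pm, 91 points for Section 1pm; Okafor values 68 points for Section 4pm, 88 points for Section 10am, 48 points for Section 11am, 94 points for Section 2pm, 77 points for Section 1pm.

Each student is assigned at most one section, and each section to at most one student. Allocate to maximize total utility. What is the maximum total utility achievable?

Optimal: Watson→Section 4pm (83 points), Tanaka→Section 2pm (64 points), Novak→Section 1pm (91 points), Okafor→Section 10am (88 points) — total 83+64+91+88 = 326 points.
Next-best assignment: Watson→Section 4pm, Tanaka→Section 11am, Novak→Section 1pm, Okafor→Section 2pm = 324 points.

Maximum total: 326 points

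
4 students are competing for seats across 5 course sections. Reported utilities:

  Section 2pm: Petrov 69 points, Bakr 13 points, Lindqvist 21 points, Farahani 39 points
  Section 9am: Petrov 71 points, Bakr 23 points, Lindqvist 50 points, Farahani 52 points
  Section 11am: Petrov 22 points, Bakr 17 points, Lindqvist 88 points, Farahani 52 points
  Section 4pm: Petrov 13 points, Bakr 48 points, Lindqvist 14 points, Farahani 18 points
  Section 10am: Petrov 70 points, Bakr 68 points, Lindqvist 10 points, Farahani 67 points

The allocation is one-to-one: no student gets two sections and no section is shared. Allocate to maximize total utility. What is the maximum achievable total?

Optimal: Petrov→Section 2pm (69 points), Bakr→Section 10am (68 points), Lindqvist→Section 11am (88 points), Farahani→Section 9am (52 points) — total 69+68+88+52 = 277 points.
Column-greedy (each section in turn goes to its best remaining student) gives 257 points, worse by 20.
Swapping Lindqvist↔Petrov (Lindqvist→Section 2pm 21 points, Petrov→Section 11am 22 points) loses 114.

Max total: 277 points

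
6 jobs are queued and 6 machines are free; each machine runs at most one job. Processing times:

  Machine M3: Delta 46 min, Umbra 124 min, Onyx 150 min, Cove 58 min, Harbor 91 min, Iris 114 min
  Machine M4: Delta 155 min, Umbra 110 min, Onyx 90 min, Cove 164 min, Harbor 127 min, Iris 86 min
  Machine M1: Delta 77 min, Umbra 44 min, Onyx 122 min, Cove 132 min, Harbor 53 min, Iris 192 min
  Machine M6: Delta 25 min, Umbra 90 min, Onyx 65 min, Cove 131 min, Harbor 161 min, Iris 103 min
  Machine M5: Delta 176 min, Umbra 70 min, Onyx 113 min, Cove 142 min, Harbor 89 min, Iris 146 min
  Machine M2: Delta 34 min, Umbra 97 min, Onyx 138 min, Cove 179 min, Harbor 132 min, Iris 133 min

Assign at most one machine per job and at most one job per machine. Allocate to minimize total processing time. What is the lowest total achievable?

Min total: 366 min

Optimal: Delta→Machine M2 (34 min), Umbra→Machine M5 (70 min), Onyx→Machine M6 (65 min), Cove→Machine M3 (58 min), Harbor→Machine M1 (53 min), Iris→Machine M4 (86 min) — total 34+70+65+58+53+86 = 366 min.
Row-greedy (each job in turn takes its cheapest remaining machine) gives 439 min, worse by 73.
Next-best assignment: Delta→Machine M2, Umbra→Machine M1, Onyx→Machine M6, Cove→Machine M3, Harbor→Machine M5, Iris→Machine M4 = 376 min.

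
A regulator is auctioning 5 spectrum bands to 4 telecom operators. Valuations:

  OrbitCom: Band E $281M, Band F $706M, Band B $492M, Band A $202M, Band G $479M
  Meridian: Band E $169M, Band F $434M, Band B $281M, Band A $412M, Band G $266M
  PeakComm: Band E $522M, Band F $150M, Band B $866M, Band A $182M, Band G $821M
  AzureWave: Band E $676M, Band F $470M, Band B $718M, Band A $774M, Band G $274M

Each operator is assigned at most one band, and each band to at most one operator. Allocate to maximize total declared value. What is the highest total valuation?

Optimal: OrbitCom→Band F ($706M), Meridian→Band A ($412M), PeakComm→Band B ($866M), AzureWave→Band E ($676M) — total 706+412+866+676 = $2660M.
Max-entry greedy (repeatedly take the single best remaining cell) gives $2612M, worse by 48.
Swapping OrbitCom↔Meridian (OrbitCom→Band A $202M, Meridian→Band F $434M) loses 482.

Maximum total: $2660M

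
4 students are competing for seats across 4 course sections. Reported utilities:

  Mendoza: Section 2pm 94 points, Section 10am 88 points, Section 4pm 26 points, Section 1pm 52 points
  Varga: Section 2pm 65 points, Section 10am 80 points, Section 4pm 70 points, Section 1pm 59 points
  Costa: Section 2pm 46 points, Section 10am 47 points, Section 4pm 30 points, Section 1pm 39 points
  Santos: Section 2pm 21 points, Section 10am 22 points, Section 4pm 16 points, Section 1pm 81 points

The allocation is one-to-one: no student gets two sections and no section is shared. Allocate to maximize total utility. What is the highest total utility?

Max total: 292 points

This is a one-to-one assignment (maximum-weight bipartite matching).
Optimal: Mendoza→Section 2pm (94 points), Varga→Section 4pm (70 points), Costa→Section 10am (47 points), Santos→Section 1pm (81 points) — total 94+70+47+81 = 292 points.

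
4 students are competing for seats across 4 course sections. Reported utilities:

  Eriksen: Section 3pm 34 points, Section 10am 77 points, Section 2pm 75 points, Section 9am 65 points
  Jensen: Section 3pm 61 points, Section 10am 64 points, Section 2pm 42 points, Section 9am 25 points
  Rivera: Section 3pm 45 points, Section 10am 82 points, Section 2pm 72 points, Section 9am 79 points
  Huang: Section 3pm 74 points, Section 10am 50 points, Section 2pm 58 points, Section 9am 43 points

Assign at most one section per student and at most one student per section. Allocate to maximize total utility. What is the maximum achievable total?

Max total: 292 points

Optimal: Eriksen→Section 2pm (75 points), Jensen→Section 10am (64 points), Rivera→Section 9am (79 points), Huang→Section 3pm (74 points) — total 75+64+79+74 = 292 points.
Column-greedy (each section in turn goes to its best remaining student) gives 256 points, worse by 36.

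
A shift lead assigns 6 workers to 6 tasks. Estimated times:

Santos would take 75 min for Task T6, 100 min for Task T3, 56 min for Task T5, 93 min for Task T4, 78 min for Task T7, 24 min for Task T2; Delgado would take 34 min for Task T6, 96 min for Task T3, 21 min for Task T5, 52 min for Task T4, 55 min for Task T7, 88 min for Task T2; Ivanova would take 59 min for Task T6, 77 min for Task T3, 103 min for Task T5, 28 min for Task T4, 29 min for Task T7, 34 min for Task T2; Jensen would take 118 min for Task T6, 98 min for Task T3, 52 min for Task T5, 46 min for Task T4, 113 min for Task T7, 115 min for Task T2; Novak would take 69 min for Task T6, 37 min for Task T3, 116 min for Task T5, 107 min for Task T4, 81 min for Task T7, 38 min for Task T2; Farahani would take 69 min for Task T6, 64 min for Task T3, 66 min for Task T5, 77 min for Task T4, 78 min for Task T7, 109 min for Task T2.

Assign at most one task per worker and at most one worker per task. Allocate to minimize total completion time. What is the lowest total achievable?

Treat this as an assignment problem: match each worker to one task.
Optimal: Santos→Task T2 (24 min), Delgado→Task T5 (21 min), Ivanova→Task T7 (29 min), Jensen→Task T4 (46 min), Novak→Task T3 (37 min), Farahani→Task T6 (69 min) — total 24+21+29+46+37+69 = 226 min.
Row-greedy (each worker in turn takes its cheapest remaining task) gives 318 min, worse by 92.

Min total: 226 min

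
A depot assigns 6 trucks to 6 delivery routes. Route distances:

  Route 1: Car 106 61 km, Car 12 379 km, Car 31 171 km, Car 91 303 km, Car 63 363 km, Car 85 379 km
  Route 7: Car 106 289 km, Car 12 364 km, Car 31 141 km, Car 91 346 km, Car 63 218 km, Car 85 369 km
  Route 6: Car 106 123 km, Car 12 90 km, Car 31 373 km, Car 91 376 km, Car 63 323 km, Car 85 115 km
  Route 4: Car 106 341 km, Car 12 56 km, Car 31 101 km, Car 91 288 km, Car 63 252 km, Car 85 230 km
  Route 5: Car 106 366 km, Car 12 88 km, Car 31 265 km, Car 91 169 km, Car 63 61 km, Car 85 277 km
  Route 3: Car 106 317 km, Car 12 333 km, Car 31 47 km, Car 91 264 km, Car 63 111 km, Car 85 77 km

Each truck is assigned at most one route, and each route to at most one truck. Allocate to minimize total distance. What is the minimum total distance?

Optimal: Car 106→Route 1 (61 km), Car 12→Route 4 (56 km), Car 31→Route 7 (141 km), Car 91→Route 5 (169 km), Car 63→Route 3 (111 km), Car 85→Route 6 (115 km) — total 61+56+141+169+111+115 = 653 km.
Column-greedy (each route in turn goes to its cheapest remaining truck) gives 847 km, worse by 194.
No other one-to-one assignment undercuts 653 km.

Min total: 653 km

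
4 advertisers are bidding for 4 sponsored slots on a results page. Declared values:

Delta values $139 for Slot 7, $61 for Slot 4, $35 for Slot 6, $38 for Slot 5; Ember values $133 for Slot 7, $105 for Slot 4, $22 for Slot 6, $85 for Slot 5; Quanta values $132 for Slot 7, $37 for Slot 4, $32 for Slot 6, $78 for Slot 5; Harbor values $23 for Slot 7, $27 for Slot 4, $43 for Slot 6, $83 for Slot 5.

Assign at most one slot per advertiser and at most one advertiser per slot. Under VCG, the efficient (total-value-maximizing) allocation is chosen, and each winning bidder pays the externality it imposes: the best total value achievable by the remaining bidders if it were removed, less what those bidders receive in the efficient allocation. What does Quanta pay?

Efficient allocation: Delta→Slot 7 ($139), Ember→Slot 4 ($105), Quanta→Slot 5 ($78), Harbor→Slot 6 ($43); total welfare W = $365.
Quanta receives Slot 5 at value $78, so the others get W − 78 = $287.
Without Quanta: best allocation of the remaining 3 bidders over all 4 slots is Delta→Slot 7 ($139), Ember→Slot 4 ($105), Harbor→Slot 5 ($83), total $327.
VCG payment = (others' best without Quanta) − (others' welfare with Quanta) = 327 − 287 = $40.

Quanta pays $40.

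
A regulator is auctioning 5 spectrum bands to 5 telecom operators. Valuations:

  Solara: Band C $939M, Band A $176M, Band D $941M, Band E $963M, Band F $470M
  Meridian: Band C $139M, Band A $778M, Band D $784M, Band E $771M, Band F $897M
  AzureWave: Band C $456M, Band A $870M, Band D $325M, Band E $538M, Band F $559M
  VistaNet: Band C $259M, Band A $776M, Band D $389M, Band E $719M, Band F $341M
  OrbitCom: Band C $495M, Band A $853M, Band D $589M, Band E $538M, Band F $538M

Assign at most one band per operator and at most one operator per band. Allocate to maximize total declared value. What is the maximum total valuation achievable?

Max total: $4014M

This is the linear assignment problem.
Optimal: Solara→Band C ($939M), Meridian→Band F ($897M), AzureWave→Band A ($870M), VistaNet→Band E ($719M), OrbitCom→Band D ($589M) — total 939+897+870+719+589 = $4014M.
Row-greedy (each operator in turn takes its best remaining band) gives $3614M, worse by 400.
No other one-to-one assignment exceeds $4014M.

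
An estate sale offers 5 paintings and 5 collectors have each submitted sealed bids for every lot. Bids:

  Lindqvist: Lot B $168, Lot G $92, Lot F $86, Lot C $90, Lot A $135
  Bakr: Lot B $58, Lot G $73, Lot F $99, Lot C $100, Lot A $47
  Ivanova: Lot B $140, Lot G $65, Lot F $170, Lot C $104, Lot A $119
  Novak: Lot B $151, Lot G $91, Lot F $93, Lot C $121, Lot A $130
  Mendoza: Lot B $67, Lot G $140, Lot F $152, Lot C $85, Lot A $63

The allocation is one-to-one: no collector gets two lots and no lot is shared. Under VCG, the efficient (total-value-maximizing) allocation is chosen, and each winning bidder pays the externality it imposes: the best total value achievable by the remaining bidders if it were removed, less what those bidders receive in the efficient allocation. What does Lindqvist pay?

Lindqvist pays $21.

Efficient allocation: Lindqvist→Lot B ($168), Bakr→Lot C ($100), Ivanova→Lot F ($170), Novak→Lot A ($130), Mendoza→Lot G ($140); total welfare W = $708.
Lindqvist receives Lot B at value $168, so the others get W − 168 = $540.
Without Lindqvist: best allocation of the remaining 4 bidders over all 5 lots is Bakr→Lot C ($100), Ivanova→Lot F ($170), Novak→Lot B ($151), Mendoza→Lot G ($140), total $561.
VCG payment = (others' best without Lindqvist) − (others' welfare with Lindqvist) = 561 − 540 = $21.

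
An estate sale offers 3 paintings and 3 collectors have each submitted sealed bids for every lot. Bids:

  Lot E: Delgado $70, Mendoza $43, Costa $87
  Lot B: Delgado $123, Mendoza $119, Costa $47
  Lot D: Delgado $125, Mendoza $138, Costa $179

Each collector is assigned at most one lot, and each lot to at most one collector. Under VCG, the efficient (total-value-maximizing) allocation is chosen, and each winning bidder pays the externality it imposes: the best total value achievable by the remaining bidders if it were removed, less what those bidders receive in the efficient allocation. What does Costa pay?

Efficient allocation: Delgado→Lot E ($70), Mendoza→Lot B ($119), Costa→Lot D ($179); total welfare W = $368.
Costa receives Lot D at value $179, so the others get W − 179 = $189.
Without Costa: best allocation of the remaining 2 bidders over all 3 lots is Delgado→Lot B ($123), Mendoza→Lot D ($138), total $261.
VCG payment = (others' best without Costa) − (others' welfare with Costa) = 261 − 189 = $72.

Costa pays $72.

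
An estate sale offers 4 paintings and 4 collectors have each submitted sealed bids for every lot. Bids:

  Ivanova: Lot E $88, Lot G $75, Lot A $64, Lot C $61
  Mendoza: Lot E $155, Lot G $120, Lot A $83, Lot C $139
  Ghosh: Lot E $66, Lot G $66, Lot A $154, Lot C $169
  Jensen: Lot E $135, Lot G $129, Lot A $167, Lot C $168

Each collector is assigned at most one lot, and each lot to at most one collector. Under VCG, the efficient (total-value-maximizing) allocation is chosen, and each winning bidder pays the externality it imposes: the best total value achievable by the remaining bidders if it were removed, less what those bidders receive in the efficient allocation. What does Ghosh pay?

Efficient allocation: Ivanova→Lot G ($75), Mendoza→Lot E ($155), Ghosh→Lot C ($169), Jensen→Lot A ($167); total welfare W = $566.
Ghosh receives Lot C at value $169, so the others get W − 169 = $397.
Without Ghosh: best allocation of the remaining 3 bidders over all 4 lots is Ivanova→Lot G ($75), Mendoza→Lot E ($155), Jensen→Lot C ($168), total $398.
VCG payment = (others' best without Ghosh) − (others' welfare with Ghosh) = 398 − 397 = $1.

Ghosh pays $1.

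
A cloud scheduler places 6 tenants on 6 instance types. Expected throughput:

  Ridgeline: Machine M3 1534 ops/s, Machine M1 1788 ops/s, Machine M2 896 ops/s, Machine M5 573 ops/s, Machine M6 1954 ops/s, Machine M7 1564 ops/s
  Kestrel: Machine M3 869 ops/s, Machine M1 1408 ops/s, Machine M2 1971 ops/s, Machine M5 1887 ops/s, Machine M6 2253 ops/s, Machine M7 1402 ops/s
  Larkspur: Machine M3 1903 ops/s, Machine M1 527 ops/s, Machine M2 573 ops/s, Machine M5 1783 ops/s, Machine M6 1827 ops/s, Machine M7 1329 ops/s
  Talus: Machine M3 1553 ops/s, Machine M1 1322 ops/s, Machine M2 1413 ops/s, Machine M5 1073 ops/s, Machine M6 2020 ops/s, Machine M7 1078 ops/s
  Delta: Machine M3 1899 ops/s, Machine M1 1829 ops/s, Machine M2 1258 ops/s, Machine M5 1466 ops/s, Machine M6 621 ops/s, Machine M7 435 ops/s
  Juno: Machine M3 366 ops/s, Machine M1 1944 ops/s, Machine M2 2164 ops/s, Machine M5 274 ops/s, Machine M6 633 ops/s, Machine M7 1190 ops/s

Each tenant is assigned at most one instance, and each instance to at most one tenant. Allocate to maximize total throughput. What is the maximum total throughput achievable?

Optimal: Ridgeline→Machine M7 (1564 ops/s), Kestrel→Machine M5 (1887 ops/s), Larkspur→Machine M3 (1903 ops/s), Talus→Machine M6 (2020 ops/s), Delta→Machine M1 (1829 ops/s), Juno→Machine M2 (2164 ops/s) — total 1564+1887+1903+2020+1829+2164 = 11367 ops/s.
Row-greedy (each tenant in turn takes its best remaining instance) gives 9806 ops/s, worse by 1561.
Next-best assignment: Ridgeline→Machine M7, Kestrel→Machine M2, Larkspur→Machine M5, Talus→Machine M6, Delta→Machine M3, Juno→Machine M1 = 11181 ops/s.
Swapping Talus↔Ridgeline (Talus→Machine M7 1078 ops/s, Ridgeline→Machine M6 1954 ops/s) loses 552.

Max total: 11367 ops/s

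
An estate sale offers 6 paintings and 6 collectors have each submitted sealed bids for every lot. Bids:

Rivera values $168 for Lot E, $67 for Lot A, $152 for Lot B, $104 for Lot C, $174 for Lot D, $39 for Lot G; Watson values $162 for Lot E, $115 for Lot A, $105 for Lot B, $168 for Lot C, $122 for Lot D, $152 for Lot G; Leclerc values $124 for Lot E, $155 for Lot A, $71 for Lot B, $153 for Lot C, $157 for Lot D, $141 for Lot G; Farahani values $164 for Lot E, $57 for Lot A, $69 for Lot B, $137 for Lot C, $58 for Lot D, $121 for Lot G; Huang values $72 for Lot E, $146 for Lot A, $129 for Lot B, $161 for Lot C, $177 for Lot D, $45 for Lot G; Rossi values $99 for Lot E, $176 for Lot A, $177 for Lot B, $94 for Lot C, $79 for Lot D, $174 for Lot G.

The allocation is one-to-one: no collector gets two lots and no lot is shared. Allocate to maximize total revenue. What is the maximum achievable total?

Maximum total: $990

Optimal: Rivera→Lot B ($152), Watson→Lot C ($168), Leclerc→Lot A ($155), Farahani→Lot E ($164), Huang→Lot D ($177), Rossi→Lot G ($174) — total 152+168+155+164+177+174 = $990.
Column-greedy (each lot in turn goes to its best remaining collector) gives $919, worse by 71.
Next-best assignment: Rivera→Lot D, Watson→Lot G, Leclerc→Lot A, Farahani→Lot E, Huang→Lot C, Rossi→Lot B = $983.
Checked against all permutations: $990 is optimal.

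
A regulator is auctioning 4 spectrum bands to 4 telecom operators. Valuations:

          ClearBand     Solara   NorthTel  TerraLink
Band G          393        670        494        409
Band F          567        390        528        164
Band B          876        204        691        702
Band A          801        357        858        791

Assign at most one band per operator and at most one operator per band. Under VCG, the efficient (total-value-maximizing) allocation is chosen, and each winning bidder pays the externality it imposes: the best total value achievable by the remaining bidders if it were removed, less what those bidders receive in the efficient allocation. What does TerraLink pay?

TerraLink pays $330M.

Efficient allocation: ClearBand→Band B ($876M), Solara→Band G ($670M), NorthTel→Band F ($528M), TerraLink→Band A ($791M); total welfare W = $2865M.
TerraLink receives Band A at value $791M, so the others get W − 791 = $2074M.
Without TerraLink: best allocation of the remaining 3 bidders over all 4 bands is ClearBand→Band B ($876M), Solara→Band G ($670M), NorthTel→Band A ($858M), total $2404M.
VCG payment = (others' best without TerraLink) − (others' welfare with TerraLink) = 2404 − 2074 = $330M.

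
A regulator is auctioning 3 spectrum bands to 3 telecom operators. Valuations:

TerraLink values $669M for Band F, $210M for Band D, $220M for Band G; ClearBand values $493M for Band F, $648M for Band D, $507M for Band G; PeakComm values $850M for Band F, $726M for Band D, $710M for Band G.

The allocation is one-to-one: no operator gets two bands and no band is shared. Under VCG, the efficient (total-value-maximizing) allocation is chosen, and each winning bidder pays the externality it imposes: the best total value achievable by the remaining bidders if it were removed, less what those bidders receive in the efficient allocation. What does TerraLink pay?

TerraLink pays $140M.

Efficient allocation: TerraLink→Band F ($669M), ClearBand→Band D ($648M), PeakComm→Band G ($710M); total welfare W = $2027M.
TerraLink receives Band F at value $669M, so the others get W − 669 = $1358M.
Without TerraLink: best allocation of the remaining 2 bidders over all 3 bands is ClearBand→Band D ($648M), PeakComm→Band F ($850M), total $1498M.
VCG payment = (others' best without TerraLink) − (others' welfare with TerraLink) = 1498 − 1358 = $140M.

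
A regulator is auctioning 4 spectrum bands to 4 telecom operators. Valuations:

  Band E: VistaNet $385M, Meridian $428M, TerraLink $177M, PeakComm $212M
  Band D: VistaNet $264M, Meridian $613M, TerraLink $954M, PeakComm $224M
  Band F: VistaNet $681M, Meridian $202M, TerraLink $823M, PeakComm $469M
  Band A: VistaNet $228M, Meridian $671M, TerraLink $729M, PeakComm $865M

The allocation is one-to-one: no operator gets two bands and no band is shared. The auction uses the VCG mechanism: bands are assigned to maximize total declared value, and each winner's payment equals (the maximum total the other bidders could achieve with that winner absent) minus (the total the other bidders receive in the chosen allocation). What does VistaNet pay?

VistaNet pays $54M.

Efficient allocation: VistaNet→Band F ($681M), Meridian→Band E ($428M), TerraLink→Band D ($954M), PeakComm→Band A ($865M); total welfare W = $2928M.
VistaNet receives Band F at value $681M, so the others get W − 681 = $2247M.
Without VistaNet: best allocation of the remaining 3 bidders over all 4 bands is Meridian→Band D ($613M), TerraLink→Band F ($823M), PeakComm→Band A ($865M), total $2301M.
VCG payment = (others' best without VistaNet) − (others' welfare with VistaNet) = 2301 − 2247 = $54M.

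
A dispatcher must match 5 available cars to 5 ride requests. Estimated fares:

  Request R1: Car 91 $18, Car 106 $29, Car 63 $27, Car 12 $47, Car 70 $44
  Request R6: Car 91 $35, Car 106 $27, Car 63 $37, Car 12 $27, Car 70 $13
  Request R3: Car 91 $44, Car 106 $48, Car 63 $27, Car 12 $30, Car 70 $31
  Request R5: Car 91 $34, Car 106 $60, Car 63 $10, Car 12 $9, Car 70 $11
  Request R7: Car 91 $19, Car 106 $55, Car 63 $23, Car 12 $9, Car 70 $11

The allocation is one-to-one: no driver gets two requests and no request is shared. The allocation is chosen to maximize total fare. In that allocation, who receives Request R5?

Car 91 receives Request R5.

Optimal: Car 91→Request R5 ($34), Car 106→Request R7 ($55), Car 63→Request R6 ($37), Car 12→Request R1 ($47), Car 70→Request R3 ($31) — total 34+55+37+47+31 = $204.
Max-entry greedy (repeatedly take the single best remaining cell) gives $199, worse by 5.
Next-best assignment: Car 91→Request R5, Car 106→Request R7, Car 63→Request R6, Car 12→Request R3, Car 70→Request R1 = $200.
Checked against all permutations: $204 is optimal.
Car 91's own top request is Request R3 ($44), but forcing Car 91→Request R3 and reassigning the rest optimally gives only $199 — worse by 5.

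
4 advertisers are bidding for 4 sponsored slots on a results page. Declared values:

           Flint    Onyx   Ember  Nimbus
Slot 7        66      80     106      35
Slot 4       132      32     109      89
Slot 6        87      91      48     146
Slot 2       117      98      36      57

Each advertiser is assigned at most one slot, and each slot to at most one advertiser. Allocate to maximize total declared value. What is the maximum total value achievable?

Optimal: Flint→Slot 4 ($132), Onyx→Slot 2 ($98), Ember→Slot 7 ($106), Nimbus→Slot 6 ($146) — total 132+98+106+146 = $482.
Swapping Onyx↔Flint (Onyx→Slot 4 $32, Flint→Slot 2 $117) loses 81.
No other one-to-one assignment exceeds $482.

Maximum total: $482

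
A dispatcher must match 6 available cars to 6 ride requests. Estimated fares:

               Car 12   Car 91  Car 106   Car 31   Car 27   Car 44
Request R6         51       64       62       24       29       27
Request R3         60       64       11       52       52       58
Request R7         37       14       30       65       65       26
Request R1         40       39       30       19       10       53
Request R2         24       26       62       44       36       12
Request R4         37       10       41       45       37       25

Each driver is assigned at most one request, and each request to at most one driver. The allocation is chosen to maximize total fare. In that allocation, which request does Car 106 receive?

Car 106 receives Request R2.

Optimal: Car 12→Request R3 ($60), Car 91→Request R6 ($64), Car 106→Request R2 ($62), Car 31→Request R4 ($45), Car 27→Request R7 ($65), Car 44→Request R1 ($53) — total 60+64+62+45+65+53 = $349.
Max-entry greedy (repeatedly take the single best remaining cell) gives $341, worse by 8.
Swapping Car 31↔Car 44 (Car 31→Request R1 $19, Car 44→Request R4 $25) loses 54.
Checked against all permutations: $349 is optimal.
Car 106's own top request is Request R6 ($62), but forcing Car 106→Request R6 and reassigning the rest optimally gives only $325 — worse by 24.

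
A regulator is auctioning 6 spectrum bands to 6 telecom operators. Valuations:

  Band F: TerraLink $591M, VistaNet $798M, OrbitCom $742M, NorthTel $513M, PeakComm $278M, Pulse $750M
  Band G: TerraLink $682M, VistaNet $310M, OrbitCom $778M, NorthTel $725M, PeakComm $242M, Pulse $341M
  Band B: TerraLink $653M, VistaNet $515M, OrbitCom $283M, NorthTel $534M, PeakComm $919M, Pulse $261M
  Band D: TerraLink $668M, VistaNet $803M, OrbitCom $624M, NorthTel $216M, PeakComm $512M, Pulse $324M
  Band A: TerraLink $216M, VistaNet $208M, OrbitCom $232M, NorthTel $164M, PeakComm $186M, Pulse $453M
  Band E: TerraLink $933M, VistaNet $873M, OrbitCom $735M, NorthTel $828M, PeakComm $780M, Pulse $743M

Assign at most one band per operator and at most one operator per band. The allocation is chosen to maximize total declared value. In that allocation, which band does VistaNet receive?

Optimal: TerraLink→Band E ($933M), VistaNet→Band D ($803M), OrbitCom→Band F ($742M), NorthTel→Band G ($725M), PeakComm→Band B ($919M), Pulse→Band A ($453M) — total 933+803+742+725+919+453 = $4575M.
Column-greedy (each band in turn goes to its best remaining operator) gives $4444M, worse by 131.
Next-best assignment: TerraLink→Band E, VistaNet→Band F, OrbitCom→Band D, NorthTel→Band G, PeakComm→Band B, Pulse→Band A = $4452M.
Swapping PeakComm↔TerraLink (PeakComm→Band E $780M, TerraLink→Band B $653M) loses 419.
No other one-to-one assignment exceeds $4575M.
VistaNet's own top band is Band E ($873M), but forcing VistaNet→Band E and reassigning the rest optimally gives only $4380M — worse by 195.

VistaNet receives Band D.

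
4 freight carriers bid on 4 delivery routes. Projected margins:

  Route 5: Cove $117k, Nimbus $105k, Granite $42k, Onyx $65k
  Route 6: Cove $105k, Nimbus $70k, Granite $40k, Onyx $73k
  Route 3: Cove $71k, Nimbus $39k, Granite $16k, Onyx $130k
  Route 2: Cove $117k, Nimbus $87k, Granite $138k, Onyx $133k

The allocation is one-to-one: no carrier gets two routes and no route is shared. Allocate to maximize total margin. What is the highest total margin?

This is a one-to-one assignment (maximum-weight bipartite matching).
Optimal: Cove→Route 6 ($105k), Nimbus→Route 5 ($105k), Granite→Route 2 ($138k), Onyx→Route 3 ($130k) — total 105+105+138+130 = $478k.
Max-entry greedy (repeatedly take the single best remaining cell) gives $455k, worse by 23.
Next-best assignment: Cove→Route 5, Nimbus→Route 6, Granite→Route 2, Onyx→Route 3 = $455k.
Swapping Nimbus↔Onyx (Nimbus→Route 3 $39k, Onyx→Route 5 $65k) loses 131.
Every other assignment is strictly worse.

Maximum total: $478k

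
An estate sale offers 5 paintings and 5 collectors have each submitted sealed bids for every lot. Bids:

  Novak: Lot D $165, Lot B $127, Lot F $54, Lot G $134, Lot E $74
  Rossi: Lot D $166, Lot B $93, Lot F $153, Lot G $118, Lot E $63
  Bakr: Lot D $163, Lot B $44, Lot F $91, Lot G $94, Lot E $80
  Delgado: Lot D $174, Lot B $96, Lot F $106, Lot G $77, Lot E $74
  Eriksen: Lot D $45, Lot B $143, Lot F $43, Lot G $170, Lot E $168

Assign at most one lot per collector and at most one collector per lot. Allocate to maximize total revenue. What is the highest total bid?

Max total: $716

This is a one-to-one assignment (maximum-weight bipartite matching).
Optimal: Novak→Lot B ($127), Rossi→Lot F ($153), Bakr→Lot G ($94), Delgado→Lot D ($174), Eriksen→Lot E ($168) — total 127+153+94+174+168 = $716.
Checked against all permutations: $716 is optimal.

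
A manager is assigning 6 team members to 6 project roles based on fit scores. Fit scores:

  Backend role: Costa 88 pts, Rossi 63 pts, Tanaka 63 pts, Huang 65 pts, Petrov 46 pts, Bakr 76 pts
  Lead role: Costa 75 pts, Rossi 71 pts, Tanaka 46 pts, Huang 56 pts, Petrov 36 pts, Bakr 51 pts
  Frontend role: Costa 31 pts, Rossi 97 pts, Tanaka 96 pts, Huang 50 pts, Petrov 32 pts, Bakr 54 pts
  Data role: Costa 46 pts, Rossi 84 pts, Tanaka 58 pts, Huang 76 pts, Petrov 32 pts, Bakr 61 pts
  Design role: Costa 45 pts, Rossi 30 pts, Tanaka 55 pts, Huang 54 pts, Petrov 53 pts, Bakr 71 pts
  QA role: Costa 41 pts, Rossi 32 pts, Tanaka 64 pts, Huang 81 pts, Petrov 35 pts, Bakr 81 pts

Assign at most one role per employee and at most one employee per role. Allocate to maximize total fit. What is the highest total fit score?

Maximum total: 465 pts

Optimal: Costa→Backend role (88 pts), Rossi→Lead role (71 pts), Tanaka→Frontend role (96 pts), Huang→Data role (76 pts), Petrov→Design role (53 pts), Bakr→QA role (81 pts) — total 88+71+96+76+53+81 = 465 pts.
Max-entry greedy (repeatedly take the single best remaining cell) gives 431 pts, worse by 34.
No other one-to-one assignment exceeds 465 pts.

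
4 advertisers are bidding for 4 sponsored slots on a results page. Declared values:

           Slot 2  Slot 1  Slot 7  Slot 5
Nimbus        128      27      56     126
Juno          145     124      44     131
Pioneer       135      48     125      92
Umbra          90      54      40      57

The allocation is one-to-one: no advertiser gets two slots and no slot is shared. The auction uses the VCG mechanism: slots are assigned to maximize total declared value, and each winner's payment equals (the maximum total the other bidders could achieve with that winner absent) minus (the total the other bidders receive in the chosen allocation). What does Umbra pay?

Efficient allocation: Nimbus→Slot 5 ($126), Juno→Slot 1 ($124), Pioneer→Slot 7 ($125), Umbra→Slot 2 ($90); total welfare W = $465.
Umbra receives Slot 2 at value $90, so the others get W − 90 = $375.
Without Umbra: best allocation of the remaining 3 bidders over all 4 slots is Nimbus→Slot 5 ($126), Juno→Slot 2 ($145), Pioneer→Slot 7 ($125), total $396.
VCG payment = (others' best without Umbra) − (others' welfare with Umbra) = 396 − 375 = $21.

Umbra pays $21.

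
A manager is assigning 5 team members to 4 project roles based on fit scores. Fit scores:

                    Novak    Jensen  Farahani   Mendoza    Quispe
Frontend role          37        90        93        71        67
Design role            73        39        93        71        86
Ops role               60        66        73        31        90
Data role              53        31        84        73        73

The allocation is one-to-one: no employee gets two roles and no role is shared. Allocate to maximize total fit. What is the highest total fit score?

Optimal: Jensen→Frontend role (90 pts), Farahani→Design role (93 pts), Quispe→Ops role (90 pts), Mendoza→Data role (73 pts) — total 90+93+90+73 = 346 pts.
Column-greedy (each role in turn goes to its best remaining employee) gives 318 pts, worse by 28.
Swapping Quispe↔Jensen (Quispe→Frontend role 67 pts, Jensen→Ops role 66 pts) loses 47.
Checked against all permutations: 346 pts is optimal.

Max total: 346 pts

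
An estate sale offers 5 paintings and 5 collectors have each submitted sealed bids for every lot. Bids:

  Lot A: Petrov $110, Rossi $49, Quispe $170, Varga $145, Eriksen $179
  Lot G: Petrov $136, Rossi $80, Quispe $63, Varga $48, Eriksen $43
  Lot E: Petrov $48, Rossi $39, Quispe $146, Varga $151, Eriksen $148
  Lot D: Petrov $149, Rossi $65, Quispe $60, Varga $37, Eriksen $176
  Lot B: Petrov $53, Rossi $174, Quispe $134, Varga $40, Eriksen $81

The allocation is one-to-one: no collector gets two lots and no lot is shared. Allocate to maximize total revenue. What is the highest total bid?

Max total: $807

Optimal: Petrov→Lot G ($136), Rossi→Lot B ($174), Quispe→Lot A ($170), Varga→Lot E ($151), Eriksen→Lot D ($176) — total 136+174+170+151+176 = $807.
Column-greedy (each lot in turn goes to its best remaining collector) gives $665, worse by 142.
Swapping Quispe↔Varga (Quispe→Lot E $146, Varga→Lot A $145) loses 30.
No other one-to-one assignment exceeds $807.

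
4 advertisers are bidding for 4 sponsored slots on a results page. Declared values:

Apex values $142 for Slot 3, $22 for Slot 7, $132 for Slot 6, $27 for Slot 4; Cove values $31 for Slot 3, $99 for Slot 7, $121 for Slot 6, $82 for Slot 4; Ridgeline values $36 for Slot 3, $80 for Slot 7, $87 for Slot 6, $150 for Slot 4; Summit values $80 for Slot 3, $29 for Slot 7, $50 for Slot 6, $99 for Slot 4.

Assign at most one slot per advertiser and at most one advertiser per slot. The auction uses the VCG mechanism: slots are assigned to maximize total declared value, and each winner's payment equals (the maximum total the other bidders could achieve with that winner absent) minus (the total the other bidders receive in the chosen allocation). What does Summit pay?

Summit pays $32.

Efficient allocation: Apex→Slot 6 ($132), Cove→Slot 7 ($99), Ridgeline→Slot 4 ($150), Summit→Slot 3 ($80); total welfare W = $461.
Summit receives Slot 3 at value $80, so the others get W − 80 = $381.
Without Summit: best allocation of the remaining 3 bidders over all 4 slots is Apex→Slot 3 ($142), Cove→Slot 6 ($121), Ridgeline→Slot 4 ($150), total $413.
VCG payment = (others' best without Summit) − (others' welfare with Summit) = 413 − 381 = $32.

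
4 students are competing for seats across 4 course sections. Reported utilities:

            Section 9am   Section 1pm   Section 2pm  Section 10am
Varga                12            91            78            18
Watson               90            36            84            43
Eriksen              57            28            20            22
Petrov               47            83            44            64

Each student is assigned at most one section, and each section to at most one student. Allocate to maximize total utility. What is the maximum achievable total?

Optimal: Varga→Section 1pm (91 points), Watson→Section 2pm (84 points), Eriksen→Section 9am (57 points), Petrov→Section 10am (64 points) — total 91+84+57+64 = 296 points.
Row-greedy (each student in turn takes its best remaining section) gives 247 points, worse by 49.
Every other assignment is strictly worse.

Max total: 296 points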